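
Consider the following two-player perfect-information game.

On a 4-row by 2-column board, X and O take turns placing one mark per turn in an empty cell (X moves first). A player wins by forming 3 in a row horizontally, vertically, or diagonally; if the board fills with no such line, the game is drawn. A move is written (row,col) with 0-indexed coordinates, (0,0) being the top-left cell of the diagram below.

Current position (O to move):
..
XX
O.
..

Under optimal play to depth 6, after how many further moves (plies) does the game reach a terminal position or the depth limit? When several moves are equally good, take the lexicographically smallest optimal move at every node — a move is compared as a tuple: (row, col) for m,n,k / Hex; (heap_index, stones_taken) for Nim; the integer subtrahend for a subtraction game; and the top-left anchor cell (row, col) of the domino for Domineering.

[../XX/O./..] O move#1: (0,0):-1/O./XX/O./.., (0,1):+0/.O/XX/O./..*, (2,1):+0/../XX/OO/.., (3,0):-1/../XX/O./O., (3,1):+0/../XX/O./.O
[.O/XX/O./..] X move#2: (0,0):+0/XO/XX/O./..*, (2,1):+0/.O/XX/OX/.., (3,0):+0/.O/XX/O./X., (3,1):+0/.O/XX/O./.X
[XO/XX/O./..] O move#3: (2,1):+0/XO/XX/OO/..*, (3,0):+0/XO/XX/O./O., (3,1):+0/XO/XX/O./.O
[XO/XX/OO/..] X move#4: (3,0):+0/XO/XX/OO/X.*, (3,1):+0/XO/XX/OO/.X
[XO/XX/OO/X.] O move#5: (3,1):+0/XO/XX/OO/XO*
[XO/XX/OO/XO] end (terminal +0, X#6); searched ../XX/O./.. to 6

PV length from [../XX/O./..]: 5 plies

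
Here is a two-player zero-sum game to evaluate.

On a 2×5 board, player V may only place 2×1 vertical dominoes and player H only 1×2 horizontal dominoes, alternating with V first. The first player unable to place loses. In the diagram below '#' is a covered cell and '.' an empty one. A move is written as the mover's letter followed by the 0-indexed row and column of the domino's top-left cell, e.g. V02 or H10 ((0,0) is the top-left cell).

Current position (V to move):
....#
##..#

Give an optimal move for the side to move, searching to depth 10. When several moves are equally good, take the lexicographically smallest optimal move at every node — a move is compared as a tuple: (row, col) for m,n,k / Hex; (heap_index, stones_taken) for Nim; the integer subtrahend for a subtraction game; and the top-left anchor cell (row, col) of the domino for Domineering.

p1 V@[....#/##..#]: V02[..#.#/###.#]+1* V03[...##/##.##]-1
p2 H@[..#.#/###.#]: H00[###.#/###.#]-1*
p3 V@[###.#/###.#]: V03[#####/#####]+1*
p4 H@[#####/#####] terminal -1; root [....#/##..#] d10

V's best at [....#/##..#]: V02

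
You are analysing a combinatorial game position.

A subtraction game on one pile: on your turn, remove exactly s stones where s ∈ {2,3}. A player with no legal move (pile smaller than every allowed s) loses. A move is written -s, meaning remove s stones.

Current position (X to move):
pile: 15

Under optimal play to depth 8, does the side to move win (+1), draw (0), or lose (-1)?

value(15, X) = -1

p1 X@[15]: -2[13]-1* -3[12]-1
p2 O@[13]: -2[11]+1* -3[10]+1
p3 X@[11]: -2[9]-1* -3[8]-1
p4 O@[9]: -2[7]-1 -3[6]+1*
p5 X@[6]: -2[4]-1* -3[3]-1
p6 O@[4]: -2[2]-1 -3[1]+1*
p7 X@[1] terminal -1; root [15] d8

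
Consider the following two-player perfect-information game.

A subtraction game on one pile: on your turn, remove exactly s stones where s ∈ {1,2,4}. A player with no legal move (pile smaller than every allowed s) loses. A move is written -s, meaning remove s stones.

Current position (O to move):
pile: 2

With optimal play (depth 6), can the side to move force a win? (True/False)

O winning at [2]: True

[2] O move#1: -1:-1/1, -2:+1/0*
[0] end (terminal -1, X#2); searched 2 to 6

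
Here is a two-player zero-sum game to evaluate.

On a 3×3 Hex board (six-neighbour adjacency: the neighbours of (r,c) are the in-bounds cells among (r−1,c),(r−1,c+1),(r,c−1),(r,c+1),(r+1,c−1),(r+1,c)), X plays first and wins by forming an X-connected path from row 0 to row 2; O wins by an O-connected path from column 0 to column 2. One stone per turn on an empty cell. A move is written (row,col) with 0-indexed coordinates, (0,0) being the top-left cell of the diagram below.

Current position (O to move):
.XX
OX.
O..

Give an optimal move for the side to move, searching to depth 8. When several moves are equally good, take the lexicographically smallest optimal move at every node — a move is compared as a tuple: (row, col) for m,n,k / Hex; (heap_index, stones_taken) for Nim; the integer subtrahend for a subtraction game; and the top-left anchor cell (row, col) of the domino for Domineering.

[.XX/OX./O..] O move#1: (0,0):-1/OXX/OX./O.., (1,2):-1/.XX/OXO/O.., (2,1):+1/.XX/OX./OO.*, (2,2):-1/.XX/OX./O.O
[.XX/OX./OO.] X move#2: (0,0):-1/XXX/OX./OO.*, (1,2):-1/.XX/OXX/OO., (2,2):-1/.XX/OX./OOX
[XXX/OX./OO.] O move#3: (1,2):+1/XXX/OXO/OO.*, (2,2):+1/XXX/OX./OOO
[XXX/OXO/OO.] end (terminal -1, X#4); searched .XX/OX./O.. to 8

O's best at [.XX/OX./O..]: (2,1)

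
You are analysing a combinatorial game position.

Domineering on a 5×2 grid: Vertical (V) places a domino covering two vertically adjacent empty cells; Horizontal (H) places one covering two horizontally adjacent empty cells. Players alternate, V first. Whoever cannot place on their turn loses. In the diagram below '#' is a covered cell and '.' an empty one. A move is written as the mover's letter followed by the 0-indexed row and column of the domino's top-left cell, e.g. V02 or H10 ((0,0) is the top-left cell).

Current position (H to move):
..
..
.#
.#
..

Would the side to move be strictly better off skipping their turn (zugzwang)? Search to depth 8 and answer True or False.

zugzwang(../../.#/.#/.., H) = False

p1 H@[../../.#/.#/..]: H00[##/../.#/.#/..]+1* H10[../##/.#/.#/..]+1 H40[../../.#/.#/##]-1
p2 V@[##/../.#/.#/..]: V10[##/#./##/.#/..]-1* V20[##/../##/##/..]-1 V30[##/../.#/##/#.]-1
p3 H@[##/#./##/.#/..]: H40[##/#./##/.#/##]+1*
p4 V@[##/#./##/.#/##] terminal -1; root [../../.#/.#/..] d8
suppose H passes — search the same position with V to move:
pass> p1 V@[../../.#/.#/..]: V00[#./#./.#/.#/..]+1* V01[.#/.#/.#/.#/..]+1 V10[../#./##/.#/..]+1 V20[../../##/##/..]-1 V30[../../.#/##/#.]-1
pass> p2 H@[#./#./.#/.#/..]: H40[#./#./.#/.#/##]-1*
pass> p3 V@[#./#./.#/.#/##]: V01[##/##/.#/.#/##]+1* V20[#./#./##/##/##]+1
pass> p4 H@[##/##/.#/.#/##] terminal -1; root [../../.#/.#/..] d8
for H: play +1, pass -1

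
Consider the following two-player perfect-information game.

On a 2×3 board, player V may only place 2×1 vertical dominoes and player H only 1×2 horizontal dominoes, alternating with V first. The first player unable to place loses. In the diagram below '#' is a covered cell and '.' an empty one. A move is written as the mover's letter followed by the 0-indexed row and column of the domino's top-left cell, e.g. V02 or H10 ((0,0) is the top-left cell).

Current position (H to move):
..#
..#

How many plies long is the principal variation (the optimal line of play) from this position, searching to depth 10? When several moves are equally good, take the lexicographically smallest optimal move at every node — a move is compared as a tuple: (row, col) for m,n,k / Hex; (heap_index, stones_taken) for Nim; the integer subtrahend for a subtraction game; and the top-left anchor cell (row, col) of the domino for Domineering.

[..#/..#] H move#1: H00:+1/###/..#*, H10:+1/..#/###
[###/..#] end (terminal -1, V#2); searched ..#/..# to 10

PV length from [..#/..#]: 1 ply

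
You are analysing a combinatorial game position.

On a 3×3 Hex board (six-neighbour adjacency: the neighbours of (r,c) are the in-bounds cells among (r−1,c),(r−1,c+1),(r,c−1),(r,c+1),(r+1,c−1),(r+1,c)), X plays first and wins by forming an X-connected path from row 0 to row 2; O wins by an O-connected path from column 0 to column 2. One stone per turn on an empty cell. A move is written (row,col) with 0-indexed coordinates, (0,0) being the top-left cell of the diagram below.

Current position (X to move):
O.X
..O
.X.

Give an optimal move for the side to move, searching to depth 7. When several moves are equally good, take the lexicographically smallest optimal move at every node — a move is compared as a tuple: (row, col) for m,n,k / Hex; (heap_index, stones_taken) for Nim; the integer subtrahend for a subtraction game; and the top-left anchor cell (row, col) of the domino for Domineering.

p1 X@[O.X/..O/.X.]: (0,1)[OXX/..O/.X.]-1 (1,0)[O.X/X.O/.X.]-1 (1,1)[O.X/.XO/.X.]+1* (2,0)[O.X/..O/XX.]-1 (2,2)[O.X/..O/.XX]-1
p2 O@[O.X/.XO/.X.] terminal -1; root [O.X/..O/.X.] d7

X's best at [O.X/..O/.X.]: (1,1)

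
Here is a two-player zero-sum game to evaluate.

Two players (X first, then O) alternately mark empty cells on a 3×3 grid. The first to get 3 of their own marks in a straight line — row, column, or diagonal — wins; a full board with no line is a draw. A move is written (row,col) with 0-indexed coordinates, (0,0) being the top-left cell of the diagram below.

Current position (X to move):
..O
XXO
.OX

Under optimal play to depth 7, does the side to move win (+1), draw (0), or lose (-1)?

value(..O/XXO/.OX, X) = +1

p1 X@[..O/XXO/.OX]: (0,0)[X.O/XXO/.OX]+1* (0,1)[.XO/XXO/.OX]+0 (2,0)[..O/XXO/XOX]+0
p2 O@[X.O/XXO/.OX] terminal -1; root [..O/XXO/.OX] d7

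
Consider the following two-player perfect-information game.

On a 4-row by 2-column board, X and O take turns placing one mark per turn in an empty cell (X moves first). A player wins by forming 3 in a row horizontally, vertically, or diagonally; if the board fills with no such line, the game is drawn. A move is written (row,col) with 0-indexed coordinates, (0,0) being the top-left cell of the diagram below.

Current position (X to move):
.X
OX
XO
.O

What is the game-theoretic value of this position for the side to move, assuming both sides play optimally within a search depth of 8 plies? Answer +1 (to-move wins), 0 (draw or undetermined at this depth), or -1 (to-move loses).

p1 X@[.X/OX/XO/.O]: (0,0)[XX/OX/XO/.O]+0* (3,0)[.X/OX/XO/XO]+0
p2 O@[XX/OX/XO/.O]: (3,0)[XX/OX/XO/OO]+0*
p3 X@[XX/OX/XO/OO] terminal +0; root [.X/OX/XO/.O] d8

value(.X/OX/XO/.O, X) = 0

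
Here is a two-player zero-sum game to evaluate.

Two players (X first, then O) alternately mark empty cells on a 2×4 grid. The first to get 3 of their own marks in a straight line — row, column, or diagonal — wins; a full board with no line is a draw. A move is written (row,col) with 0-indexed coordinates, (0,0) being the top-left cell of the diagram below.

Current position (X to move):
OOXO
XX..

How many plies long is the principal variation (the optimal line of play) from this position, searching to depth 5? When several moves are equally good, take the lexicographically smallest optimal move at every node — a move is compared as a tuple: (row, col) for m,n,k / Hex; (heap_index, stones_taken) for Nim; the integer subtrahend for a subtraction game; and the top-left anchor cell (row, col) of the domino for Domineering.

PV length from [OOXO/XX..]: 1 ply

[OOXO/XX..] X move#1: (1,2):+1/OOXO/XXX.*, (1,3):+0/OOXO/XX.X
[OOXO/XXX.] end (terminal -1, O#2); searched OOXO/XX.. to 5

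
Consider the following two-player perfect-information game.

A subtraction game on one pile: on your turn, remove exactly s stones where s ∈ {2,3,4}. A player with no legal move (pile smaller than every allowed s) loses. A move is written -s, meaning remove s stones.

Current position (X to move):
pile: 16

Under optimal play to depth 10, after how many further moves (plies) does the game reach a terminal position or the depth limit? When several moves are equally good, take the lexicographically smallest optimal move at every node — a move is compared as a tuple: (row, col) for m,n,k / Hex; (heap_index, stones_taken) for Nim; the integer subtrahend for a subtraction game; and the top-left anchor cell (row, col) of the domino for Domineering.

PV length from [16]: 5 plies

ply 1, X at 16 | -2=-1→14; -3=+1→13*; -4=+1→12
ply 2, O at 13 | -2=-1→11*; -3=-1→10; -4=-1→9
ply 3, X at 11 | -2=-1→9; -3=-1→8; -4=+1→7*
ply 4, O at 7 | -2=-1→5*; -3=-1→4; -4=-1→3
ply 5, X at 5 | -2=-1→3; -3=-1→2; -4=+1→1*
ply 6: 1 is terminal -1 (O); from 16 depth 10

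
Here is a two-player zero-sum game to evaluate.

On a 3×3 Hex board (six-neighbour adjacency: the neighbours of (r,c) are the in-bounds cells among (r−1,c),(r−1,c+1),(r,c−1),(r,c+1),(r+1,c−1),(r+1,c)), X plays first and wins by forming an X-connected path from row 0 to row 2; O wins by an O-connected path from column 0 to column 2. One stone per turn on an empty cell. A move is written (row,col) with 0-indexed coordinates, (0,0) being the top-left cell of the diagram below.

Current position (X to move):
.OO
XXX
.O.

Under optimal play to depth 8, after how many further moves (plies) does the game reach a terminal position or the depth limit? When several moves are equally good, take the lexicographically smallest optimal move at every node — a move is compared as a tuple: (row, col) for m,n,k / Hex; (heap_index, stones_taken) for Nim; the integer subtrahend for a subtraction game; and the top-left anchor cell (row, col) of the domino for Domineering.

ply 1, X at .OO/XXX/.O. | (0,0)=+1→XOO/XXX/.O.*; (2,0)=-1→.OO/XXX/XO.; (2,2)=-1→.OO/XXX/.OX
ply 2, O at XOO/XXX/.O. | (2,0)=-1→XOO/XXX/OO.*; (2,2)=-1→XOO/XXX/.OO
ply 3, X at XOO/XXX/OO. | (2,2)=+1→XOO/XXX/OOX*
ply 4: XOO/XXX/OOX is terminal -1 (O); from .OO/XXX/.O. depth 8

PV length from [.OO/XXX/.O.]: 3 plies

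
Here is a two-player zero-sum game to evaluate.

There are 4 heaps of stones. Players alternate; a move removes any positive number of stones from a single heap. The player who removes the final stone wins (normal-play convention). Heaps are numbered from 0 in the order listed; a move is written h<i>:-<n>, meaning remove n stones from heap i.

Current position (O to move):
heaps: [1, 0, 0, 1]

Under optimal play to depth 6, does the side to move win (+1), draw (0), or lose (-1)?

[(1,0,0,1)] O move#1: h0:-1:-1/(0,0,0,1)*, h3:-1:-1/(1,0,0,0)
[(0,0,0,1)] X move#2: h3:-1:+1/(0,0,0,0)*
[(0,0,0,0)] end (terminal -1, O#3); searched (1,0,0,1) to 6

value((1,0,0,1), O) = -1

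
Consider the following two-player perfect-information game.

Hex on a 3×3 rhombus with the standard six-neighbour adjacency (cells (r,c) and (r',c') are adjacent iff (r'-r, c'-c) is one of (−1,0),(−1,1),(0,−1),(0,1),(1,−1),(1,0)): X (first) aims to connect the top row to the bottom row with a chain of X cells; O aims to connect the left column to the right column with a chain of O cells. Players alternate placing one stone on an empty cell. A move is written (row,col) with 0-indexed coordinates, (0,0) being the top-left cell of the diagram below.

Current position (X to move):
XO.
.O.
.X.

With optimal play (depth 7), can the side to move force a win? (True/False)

p1 X@[XO./.O./.X.]: (0,2)[XOX/.O./.X.]-1* (1,0)[XO./XO./.X.]-1 (1,2)[XO./.OX/.X.]-1 (2,0)[XO./.O./XX.]-1 (2,2)[XO./.O./.XX]-1
p2 O@[XOX/.O./.X.]: (1,0)[XOX/OO./.X.]-1 (1,2)[XOX/.OO/.X.]+1* (2,0)[XOX/.O./OX.]-1 (2,2)[XOX/.O./.XO]-1
p3 X@[XOX/.OO/.X.]: (1,0)[XOX/XOO/.X.]-1* (2,0)[XOX/.OO/XX.]-1 (2,2)[XOX/.OO/.XX]-1
p4 O@[XOX/XOO/.X.]: (2,0)[XOX/XOO/OX.]+1* (2,2)[XOX/XOO/.XO]-1
p5 X@[XOX/XOO/OX.] terminal -1; root [XO./.O./.X.] d7

X winning at [XO./.O./.X.]: False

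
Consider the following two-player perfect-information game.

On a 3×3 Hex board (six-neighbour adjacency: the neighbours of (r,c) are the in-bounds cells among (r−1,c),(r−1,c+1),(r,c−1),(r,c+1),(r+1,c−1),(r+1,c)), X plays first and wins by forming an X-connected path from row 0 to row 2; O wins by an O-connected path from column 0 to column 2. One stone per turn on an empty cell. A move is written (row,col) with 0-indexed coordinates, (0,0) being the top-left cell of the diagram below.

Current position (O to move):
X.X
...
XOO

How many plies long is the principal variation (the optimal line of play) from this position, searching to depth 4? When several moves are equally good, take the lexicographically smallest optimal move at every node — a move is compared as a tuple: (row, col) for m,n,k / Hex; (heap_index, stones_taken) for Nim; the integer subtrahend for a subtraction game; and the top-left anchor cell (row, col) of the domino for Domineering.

[X.X/.../XOO] O move#1: (0,1):-1/XOX/.../XOO*, (1,0):-1/X.X/O../XOO, (1,1):-1/X.X/.O./XOO, (1,2):-1/X.X/..O/XOO
[XOX/.../XOO] X move#2: (1,0):+1/XOX/X../XOO*, (1,1):+1/XOX/.X./XOO, (1,2):+1/XOX/..X/XOO
[XOX/X../XOO] end (terminal -1, O#3); searched X.X/.../XOO to 4

PV length from [X.X/.../XOO]: 2 plies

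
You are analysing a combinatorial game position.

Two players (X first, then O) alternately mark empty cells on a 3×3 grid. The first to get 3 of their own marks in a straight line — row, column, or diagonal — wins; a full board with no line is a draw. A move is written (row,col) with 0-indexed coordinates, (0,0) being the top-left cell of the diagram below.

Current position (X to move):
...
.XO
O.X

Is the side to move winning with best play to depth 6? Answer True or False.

X winning at [.../.XO/O.X]: True

ply 1, X at .../.XO/O.X | (0,0)=+1→X../.XO/O.X*; (0,1)=+1→.X./.XO/O.X; (0,2)=+0→..X/.XO/O.X; (1,0)=+0→.../XXO/O.X; (2,1)=+1→.../.XO/OXX
ply 2: X../.XO/O.X is terminal -1 (O); from .../.XO/O.X depth 6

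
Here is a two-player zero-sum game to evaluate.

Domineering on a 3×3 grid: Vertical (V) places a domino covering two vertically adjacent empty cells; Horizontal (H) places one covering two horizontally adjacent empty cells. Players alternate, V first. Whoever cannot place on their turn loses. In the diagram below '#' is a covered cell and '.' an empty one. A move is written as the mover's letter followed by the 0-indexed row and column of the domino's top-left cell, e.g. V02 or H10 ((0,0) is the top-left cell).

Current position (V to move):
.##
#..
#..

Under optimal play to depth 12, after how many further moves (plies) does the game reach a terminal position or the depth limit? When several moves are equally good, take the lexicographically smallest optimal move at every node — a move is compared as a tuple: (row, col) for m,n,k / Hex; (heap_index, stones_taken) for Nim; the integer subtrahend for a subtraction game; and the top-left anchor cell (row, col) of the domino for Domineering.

PV length from [.##/#../#..]: 1 ply

ply 1, V at .##/#../#.. | V11=+1→.##/##./##.*; V12=+1→.##/#.#/#.#
ply 2: .##/##./##. is terminal -1 (H); from .##/#../#.. depth 12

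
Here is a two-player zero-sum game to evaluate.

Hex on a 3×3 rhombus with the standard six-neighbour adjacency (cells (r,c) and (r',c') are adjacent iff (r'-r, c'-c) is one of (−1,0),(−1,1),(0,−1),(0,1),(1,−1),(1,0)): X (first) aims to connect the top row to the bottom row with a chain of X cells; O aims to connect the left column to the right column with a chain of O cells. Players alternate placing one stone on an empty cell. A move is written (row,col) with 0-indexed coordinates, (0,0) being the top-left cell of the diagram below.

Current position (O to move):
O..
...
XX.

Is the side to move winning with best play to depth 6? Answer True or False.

[O../.../XX.] O move#1: (0,1):-1/OO./.../XX., (0,2):-1/O.O/.../XX., (1,0):-1/O../O../XX., (1,1):+1/O../.O./XX.*, (1,2):-1/O../..O/XX., (2,2):-1/O../.../XXO
[O../.O./XX.] X move#2: (0,1):-1/OX./.O./XX.*, (0,2):-1/O.X/.O./XX., (1,0):-1/O../XO./XX., (1,2):-1/O../.OX/XX., (2,2):-1/O../.O./XXX
[OX./.O./XX.] O move#3: (0,2):-1/OXO/.O./XX., (1,0):+1/OX./OO./XX.*, (1,2):-1/OX./.OO/XX., (2,2):-1/OX./.O./XXO
[OX./OO./XX.] X move#4: (0,2):-1/OXX/OO./XX.*, (1,2):-1/OX./OOX/XX., (2,2):-1/OX./OO./XXX
[OXX/OO./XX.] O move#5: (1,2):+1/OXX/OOO/XX.*, (2,2):-1/OXX/OO./XXO
[OXX/OOO/XX.] end (terminal -1, X#6); searched O../.../XX. to 6

O winning at [O../.../XX.]: True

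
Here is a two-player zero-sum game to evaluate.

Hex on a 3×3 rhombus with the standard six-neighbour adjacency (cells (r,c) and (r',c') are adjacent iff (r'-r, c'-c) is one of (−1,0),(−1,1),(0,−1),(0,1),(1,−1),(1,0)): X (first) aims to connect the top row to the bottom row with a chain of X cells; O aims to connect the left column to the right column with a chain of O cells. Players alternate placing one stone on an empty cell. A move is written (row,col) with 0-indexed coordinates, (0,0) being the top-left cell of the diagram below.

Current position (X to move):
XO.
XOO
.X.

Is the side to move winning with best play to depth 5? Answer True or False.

X winning at [XO./XOO/.X.]: True

ply 1, X at XO./XOO/.X. | (0,2)=-1→XOX/XOO/.X.; (2,0)=+1→XO./XOO/XX.*; (2,2)=-1→XO./XOO/.XX
ply 2: XO./XOO/XX. is terminal -1 (O); from XO./XOO/.X. depth 5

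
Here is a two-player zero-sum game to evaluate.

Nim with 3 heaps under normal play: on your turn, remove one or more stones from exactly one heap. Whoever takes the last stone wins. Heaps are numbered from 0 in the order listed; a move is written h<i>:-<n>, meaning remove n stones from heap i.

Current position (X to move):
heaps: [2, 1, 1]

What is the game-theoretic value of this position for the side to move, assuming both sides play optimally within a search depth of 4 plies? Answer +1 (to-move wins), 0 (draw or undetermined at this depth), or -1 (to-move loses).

p1 X@[(2,1,1)]: h0:-1[(1,1,1)]-1 h0:-2[(0,1,1)]+1* h1:-1[(2,0,1)]-1 h2:-1[(2,1,0)]-1
p2 O@[(0,1,1)]: h1:-1[(0,0,1)]-1* h2:-1[(0,1,0)]-1
p3 X@[(0,0,1)]: h2:-1[(0,0,0)]+1*
p4 O@[(0,0,0)] terminal -1; root [(2,1,1)] d4

value((2,1,1), X) = +1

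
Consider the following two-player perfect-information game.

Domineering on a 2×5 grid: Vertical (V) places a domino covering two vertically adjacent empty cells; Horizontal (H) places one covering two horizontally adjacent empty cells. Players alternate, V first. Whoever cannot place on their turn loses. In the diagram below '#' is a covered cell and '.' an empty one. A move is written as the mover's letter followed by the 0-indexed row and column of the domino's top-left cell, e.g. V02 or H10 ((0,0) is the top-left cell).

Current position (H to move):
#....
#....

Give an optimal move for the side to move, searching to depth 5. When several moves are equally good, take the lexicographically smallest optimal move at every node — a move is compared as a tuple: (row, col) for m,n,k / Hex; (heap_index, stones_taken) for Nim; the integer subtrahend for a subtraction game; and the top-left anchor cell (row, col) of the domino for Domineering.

H's best at [#..../#....]: H02

ply 1, H at #..../#.... | H01=-1→###../#....; H02=+1→#.##./#....*; H03=-1→#..##/#....; H11=-1→#..../###..; H12=+1→#..../#.##.; H13=-1→#..../#..##
ply 2, V at #.##./#.... | V01=-1→####./##...*; V04=-1→#.###/#...#
ply 3, H at ####./##... | H12=-1→####./####.; H13=+1→####./##.##*
ply 4: ####./##.## is terminal -1 (V); from #..../#.... depth 5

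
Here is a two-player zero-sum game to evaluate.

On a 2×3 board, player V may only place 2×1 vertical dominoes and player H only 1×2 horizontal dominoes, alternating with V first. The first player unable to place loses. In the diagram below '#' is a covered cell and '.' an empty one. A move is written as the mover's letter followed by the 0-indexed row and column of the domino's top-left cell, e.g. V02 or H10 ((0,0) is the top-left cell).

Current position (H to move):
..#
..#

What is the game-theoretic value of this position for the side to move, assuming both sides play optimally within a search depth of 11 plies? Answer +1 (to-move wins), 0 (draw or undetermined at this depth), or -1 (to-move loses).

value(..#/..#, H) = +1

p1 H@[..#/..#]: H00[###/..#]+1* H10[..#/###]+1
p2 V@[###/..#] terminal -1; root [..#/..#] d11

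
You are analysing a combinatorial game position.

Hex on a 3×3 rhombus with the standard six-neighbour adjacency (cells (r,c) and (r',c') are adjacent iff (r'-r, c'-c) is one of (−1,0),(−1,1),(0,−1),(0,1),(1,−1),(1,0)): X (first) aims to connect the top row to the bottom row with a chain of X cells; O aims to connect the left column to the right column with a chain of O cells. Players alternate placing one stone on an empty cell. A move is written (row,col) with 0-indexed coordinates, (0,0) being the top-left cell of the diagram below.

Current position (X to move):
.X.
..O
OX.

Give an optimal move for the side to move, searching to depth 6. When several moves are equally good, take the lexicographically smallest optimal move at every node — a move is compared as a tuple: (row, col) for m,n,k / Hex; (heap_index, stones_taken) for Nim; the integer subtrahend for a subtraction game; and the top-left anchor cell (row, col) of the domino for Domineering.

X's best at [.X./..O/OX.]: (1,1)

[.X./..O/OX.] X move#1: (0,0):-1/XX./..O/OX., (0,2):-1/.XX/..O/OX., (1,0):-1/.X./X.O/OX., (1,1):+1/.X./.XO/OX.*, (2,2):-1/.X./..O/OXX
[.X./.XO/OX.] end (terminal -1, O#2); searched .X./..O/OX. to 6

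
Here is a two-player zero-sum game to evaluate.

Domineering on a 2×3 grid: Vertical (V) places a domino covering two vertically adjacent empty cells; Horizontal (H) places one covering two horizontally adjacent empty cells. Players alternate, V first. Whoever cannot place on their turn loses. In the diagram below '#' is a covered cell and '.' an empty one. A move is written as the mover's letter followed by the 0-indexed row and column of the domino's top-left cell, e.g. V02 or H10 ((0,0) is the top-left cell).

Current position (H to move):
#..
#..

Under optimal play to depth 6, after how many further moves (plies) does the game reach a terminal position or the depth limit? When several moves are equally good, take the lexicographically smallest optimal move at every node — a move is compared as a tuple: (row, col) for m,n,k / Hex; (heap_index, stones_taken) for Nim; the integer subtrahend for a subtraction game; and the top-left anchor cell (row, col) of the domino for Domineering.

ply 1, H at #../#.. | H01=+1→###/#..*; H11=+1→#../###
ply 2: ###/#.. is terminal -1 (V); from #../#.. depth 6

PV length from [#../#..]: 1 ply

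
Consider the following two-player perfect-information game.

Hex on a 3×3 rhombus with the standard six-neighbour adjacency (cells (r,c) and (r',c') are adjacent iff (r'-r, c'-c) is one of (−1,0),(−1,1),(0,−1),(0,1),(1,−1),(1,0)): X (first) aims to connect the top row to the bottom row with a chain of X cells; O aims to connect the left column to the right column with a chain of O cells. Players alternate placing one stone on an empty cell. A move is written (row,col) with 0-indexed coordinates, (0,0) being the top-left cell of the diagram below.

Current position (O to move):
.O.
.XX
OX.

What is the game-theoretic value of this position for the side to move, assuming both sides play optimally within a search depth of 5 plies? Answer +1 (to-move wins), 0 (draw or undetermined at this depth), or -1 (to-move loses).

[.O./.XX/OX.] O move#1: (0,0):-1/OO./.XX/OX., (0,2):+1/.OO/.XX/OX.*, (1,0):-1/.O./OXX/OX., (2,2):-1/.O./.XX/OXO
[.OO/.XX/OX.] X move#2: (0,0):-1/XOO/.XX/OX.*, (1,0):-1/.OO/XXX/OX., (2,2):-1/.OO/.XX/OXX
[XOO/.XX/OX.] O move#3: (1,0):+1/XOO/OXX/OX.*, (2,2):-1/XOO/.XX/OXO
[XOO/OXX/OX.] end (terminal -1, X#4); searched .O./.XX/OX. to 5

value(.O./.XX/OX., O) = +1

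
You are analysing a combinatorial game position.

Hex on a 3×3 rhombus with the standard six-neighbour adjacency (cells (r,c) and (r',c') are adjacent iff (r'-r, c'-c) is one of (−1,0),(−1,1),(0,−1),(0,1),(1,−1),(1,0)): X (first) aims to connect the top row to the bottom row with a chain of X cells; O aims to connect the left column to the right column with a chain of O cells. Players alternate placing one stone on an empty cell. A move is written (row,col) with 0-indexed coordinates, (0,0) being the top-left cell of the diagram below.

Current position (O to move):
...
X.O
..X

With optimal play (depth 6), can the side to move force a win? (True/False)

O winning at [.../X.O/..X]: True

p1 O@[.../X.O/..X]: (0,0)[O../X.O/..X]-1 (0,1)[.O./X.O/..X]-1 (0,2)[..O/X.O/..X]-1 (1,1)[.../XOO/..X]-1 (2,0)[.../X.O/O.X]+1* (2,1)[.../X.O/.OX]-1
p2 X@[.../X.O/O.X]: (0,0)[X../X.O/O.X]-1* (0,1)[.X./X.O/O.X]-1 (0,2)[..X/X.O/O.X]-1 (1,1)[.../XXO/O.X]-1 (2,1)[.../X.O/OXX]-1
p3 O@[X../X.O/O.X]: (0,1)[XO./X.O/O.X]+1* (0,2)[X.O/X.O/O.X]+1 (1,1)[X../XOO/O.X]+1 (2,1)[X../X.O/OOX]+1
p4 X@[XO./X.O/O.X]: (0,2)[XOX/X.O/O.X]-1* (1,1)[XO./XXO/O.X]-1 (2,1)[XO./X.O/OXX]-1
p5 O@[XOX/X.O/O.X]: (1,1)[XOX/XOO/O.X]+1* (2,1)[XOX/X.O/OOX]+1
p6 X@[XOX/XOO/O.X] terminal -1; root [.../X.O/..X] d6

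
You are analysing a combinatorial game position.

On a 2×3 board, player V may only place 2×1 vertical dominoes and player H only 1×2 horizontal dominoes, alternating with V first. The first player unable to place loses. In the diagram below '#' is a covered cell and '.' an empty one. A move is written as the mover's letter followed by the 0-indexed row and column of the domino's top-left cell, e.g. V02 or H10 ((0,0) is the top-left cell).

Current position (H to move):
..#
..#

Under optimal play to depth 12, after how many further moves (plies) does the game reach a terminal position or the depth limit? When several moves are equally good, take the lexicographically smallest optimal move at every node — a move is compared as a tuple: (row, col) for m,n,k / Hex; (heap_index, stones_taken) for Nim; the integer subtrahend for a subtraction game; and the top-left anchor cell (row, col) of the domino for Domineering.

[..#/..#] H move#1: H00:+1/###/..#*, H10:+1/..#/###
[###/..#] end (terminal -1, V#2); searched ..#/..# to 12

PV length from [..#/..#]: 1 ply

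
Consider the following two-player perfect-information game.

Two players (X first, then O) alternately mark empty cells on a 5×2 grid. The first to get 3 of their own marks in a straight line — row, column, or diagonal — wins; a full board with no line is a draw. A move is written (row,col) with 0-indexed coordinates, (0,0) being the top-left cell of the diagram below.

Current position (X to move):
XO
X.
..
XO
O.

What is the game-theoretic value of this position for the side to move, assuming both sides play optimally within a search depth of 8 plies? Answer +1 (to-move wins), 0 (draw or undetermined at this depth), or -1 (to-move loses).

value(XO/X./../XO/O., X) = +1

ply 1, X at XO/X./../XO/O. | (1,1)=+0→XO/XX/../XO/O.; (2,0)=+1→XO/X./X./XO/O.*; (2,1)=+0→XO/X./.X/XO/O.; (4,1)=+0→XO/X./../XO/OX
ply 2: XO/X./X./XO/O. is terminal -1 (O); from XO/X./../XO/O. depth 8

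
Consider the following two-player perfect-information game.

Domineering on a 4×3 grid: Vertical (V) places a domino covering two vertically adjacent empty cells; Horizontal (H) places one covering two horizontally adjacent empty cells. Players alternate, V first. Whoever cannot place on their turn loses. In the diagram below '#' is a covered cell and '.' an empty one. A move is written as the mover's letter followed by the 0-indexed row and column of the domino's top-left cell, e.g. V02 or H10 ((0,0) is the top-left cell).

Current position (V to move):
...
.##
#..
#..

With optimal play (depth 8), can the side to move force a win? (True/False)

V winning at [.../.##/#../#..]: True

[.../.##/#../#..] V move#1: V00:-1/#../###/#../#.., V21:+1/.../.##/##./##.*, V22:+1/.../.##/#.#/#.#
[.../.##/##./##.] H move#2: H00:-1/##./.##/##./##.*, H01:-1/.##/.##/##./##.
[##./.##/##./##.] V move#3: V22:+1/##./.##/###/###*
[##./.##/###/###] end (terminal -1, H#4); searched .../.##/#../#.. to 8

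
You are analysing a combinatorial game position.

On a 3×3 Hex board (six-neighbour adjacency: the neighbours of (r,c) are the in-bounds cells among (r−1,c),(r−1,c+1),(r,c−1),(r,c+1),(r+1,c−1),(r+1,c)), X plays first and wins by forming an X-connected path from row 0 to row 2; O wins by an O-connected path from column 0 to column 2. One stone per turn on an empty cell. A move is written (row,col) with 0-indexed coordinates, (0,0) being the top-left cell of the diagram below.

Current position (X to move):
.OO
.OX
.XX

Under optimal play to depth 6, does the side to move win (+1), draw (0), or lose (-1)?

p1 X@[.OO/.OX/.XX]: (0,0)[XOO/.OX/.XX]-1* (1,0)[.OO/XOX/.XX]-1 (2,0)[.OO/.OX/XXX]-1
p2 O@[XOO/.OX/.XX]: (1,0)[XOO/OOX/.XX]+1* (2,0)[XOO/.OX/OXX]+1
p3 X@[XOO/OOX/.XX] terminal -1; root [.OO/.OX/.XX] d6

value(.OO/.OX/.XX, X) = -1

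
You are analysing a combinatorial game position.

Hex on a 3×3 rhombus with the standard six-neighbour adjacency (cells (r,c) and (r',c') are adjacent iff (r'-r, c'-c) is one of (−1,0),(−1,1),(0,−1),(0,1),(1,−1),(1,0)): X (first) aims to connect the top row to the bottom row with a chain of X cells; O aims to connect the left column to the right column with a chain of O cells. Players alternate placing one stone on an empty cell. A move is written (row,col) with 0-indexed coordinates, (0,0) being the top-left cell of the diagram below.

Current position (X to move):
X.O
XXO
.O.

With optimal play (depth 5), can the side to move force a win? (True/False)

X winning at [X.O/XXO/.O.]: True

p1 X@[X.O/XXO/.O.]: (0,1)[XXO/XXO/.O.]-1 (2,0)[X.O/XXO/XO.]+1* (2,2)[X.O/XXO/.OX]-1
p2 O@[X.O/XXO/XO.] terminal -1; root [X.O/XXO/.O.] d5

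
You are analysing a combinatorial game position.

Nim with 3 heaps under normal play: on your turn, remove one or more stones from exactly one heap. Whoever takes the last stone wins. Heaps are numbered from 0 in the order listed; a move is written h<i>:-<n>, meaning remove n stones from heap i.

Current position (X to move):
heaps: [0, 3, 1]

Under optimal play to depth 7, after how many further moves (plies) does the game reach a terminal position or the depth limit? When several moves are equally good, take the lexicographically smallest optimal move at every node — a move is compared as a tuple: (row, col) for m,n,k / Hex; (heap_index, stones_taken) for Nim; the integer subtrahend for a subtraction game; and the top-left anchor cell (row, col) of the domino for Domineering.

PV length from [(0,3,1)]: 3 plies

ply 1, X at (0,3,1) | h1:-1=-1→(0,2,1); h1:-2=+1→(0,1,1)*; h1:-3=-1→(0,0,1); h2:-1=-1→(0,3,0)
ply 2, O at (0,1,1) | h1:-1=-1→(0,0,1)*; h2:-1=-1→(0,1,0)
ply 3, X at (0,0,1) | h2:-1=+1→(0,0,0)*
ply 4: (0,0,0) is terminal -1 (O); from (0,3,1) depth 7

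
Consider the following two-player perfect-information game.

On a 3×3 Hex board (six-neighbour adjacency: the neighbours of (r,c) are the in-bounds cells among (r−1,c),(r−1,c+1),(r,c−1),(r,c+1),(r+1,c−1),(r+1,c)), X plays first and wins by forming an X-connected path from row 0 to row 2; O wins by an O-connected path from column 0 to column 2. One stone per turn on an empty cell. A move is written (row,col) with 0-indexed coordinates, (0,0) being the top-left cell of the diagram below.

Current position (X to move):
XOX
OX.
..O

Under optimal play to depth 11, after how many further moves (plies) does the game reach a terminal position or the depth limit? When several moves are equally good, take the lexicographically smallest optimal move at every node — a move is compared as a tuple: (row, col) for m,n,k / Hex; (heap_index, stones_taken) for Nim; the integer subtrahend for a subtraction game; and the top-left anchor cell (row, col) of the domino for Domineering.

PV length from [XOX/OX./..O]: 3 plies

ply 1, X at XOX/OX./..O | (1,2)=+1→XOX/OXX/..O*; (2,0)=+1→XOX/OX./X.O; (2,1)=+1→XOX/OX./.XO
ply 2, O at XOX/OXX/..O | (2,0)=-1→XOX/OXX/O.O*; (2,1)=-1→XOX/OXX/.OO
ply 3, X at XOX/OXX/O.O | (2,1)=+1→XOX/OXX/OXO*
ply 4: XOX/OXX/OXO is terminal -1 (O); from XOX/OX./..O depth 11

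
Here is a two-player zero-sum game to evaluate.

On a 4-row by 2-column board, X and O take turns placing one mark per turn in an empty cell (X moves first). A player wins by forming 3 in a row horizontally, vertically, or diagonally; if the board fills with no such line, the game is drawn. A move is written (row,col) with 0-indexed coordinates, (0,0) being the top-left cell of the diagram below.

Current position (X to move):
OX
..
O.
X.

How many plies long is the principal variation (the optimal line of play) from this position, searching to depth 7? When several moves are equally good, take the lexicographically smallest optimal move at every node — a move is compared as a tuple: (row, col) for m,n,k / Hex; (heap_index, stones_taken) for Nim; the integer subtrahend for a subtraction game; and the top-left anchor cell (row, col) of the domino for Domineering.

PV length from [OX/../O./X.]: 4 plies

ply 1, X at OX/../O./X. | (1,0)=+0→OX/X./O./X.*; (1,1)=-1→OX/.X/O./X.; (2,1)=-1→OX/../OX/X.; (3,1)=-1→OX/../O./XX
ply 2, O at OX/X./O./X. | (1,1)=+0→OX/XO/O./X.*; (2,1)=+0→OX/X./OO/X.; (3,1)=+0→OX/X./O./XO
ply 3, X at OX/XO/O./X. | (2,1)=+0→OX/XO/OX/X.*; (3,1)=+0→OX/XO/O./XX
ply 4, O at OX/XO/OX/X. | (3,1)=+0→OX/XO/OX/XO*
ply 5: OX/XO/OX/XO is terminal +0 (X); from OX/../O./X. depth 7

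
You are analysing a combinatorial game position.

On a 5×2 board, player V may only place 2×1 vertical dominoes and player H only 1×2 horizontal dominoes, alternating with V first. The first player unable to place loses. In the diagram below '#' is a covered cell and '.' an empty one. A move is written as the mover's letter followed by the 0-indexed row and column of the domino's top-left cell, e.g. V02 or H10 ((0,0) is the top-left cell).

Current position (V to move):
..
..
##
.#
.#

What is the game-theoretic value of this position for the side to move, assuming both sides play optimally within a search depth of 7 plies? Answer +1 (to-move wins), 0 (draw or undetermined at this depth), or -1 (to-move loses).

[../../##/.#/.#] V move#1: V00:+1/#./#./##/.#/.#*, V01:+1/.#/.#/##/.#/.#, V30:-1/../../##/##/##
[#./#./##/.#/.#] end (terminal -1, H#2); searched ../../##/.#/.# to 7

value(../../##/.#/.#, V) = +1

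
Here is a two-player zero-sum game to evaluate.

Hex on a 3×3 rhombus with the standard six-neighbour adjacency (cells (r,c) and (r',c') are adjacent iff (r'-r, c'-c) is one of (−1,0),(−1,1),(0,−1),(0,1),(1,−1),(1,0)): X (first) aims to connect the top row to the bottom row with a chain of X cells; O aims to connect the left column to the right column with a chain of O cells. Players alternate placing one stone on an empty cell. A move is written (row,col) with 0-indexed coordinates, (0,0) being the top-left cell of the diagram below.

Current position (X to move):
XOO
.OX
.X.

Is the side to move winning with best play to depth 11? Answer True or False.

ply 1, X at XOO/.OX/.X. | (1,0)=-1→XOO/XOX/.X.*; (2,0)=-1→XOO/.OX/XX.; (2,2)=-1→XOO/.OX/.XX
ply 2, O at XOO/XOX/.X. | (2,0)=+1→XOO/XOX/OX.*; (2,2)=-1→XOO/XOX/.XO
ply 3: XOO/XOX/OX. is terminal -1 (X); from XOO/.OX/.X. depth 11

X winning at [XOO/.OX/.X.]: False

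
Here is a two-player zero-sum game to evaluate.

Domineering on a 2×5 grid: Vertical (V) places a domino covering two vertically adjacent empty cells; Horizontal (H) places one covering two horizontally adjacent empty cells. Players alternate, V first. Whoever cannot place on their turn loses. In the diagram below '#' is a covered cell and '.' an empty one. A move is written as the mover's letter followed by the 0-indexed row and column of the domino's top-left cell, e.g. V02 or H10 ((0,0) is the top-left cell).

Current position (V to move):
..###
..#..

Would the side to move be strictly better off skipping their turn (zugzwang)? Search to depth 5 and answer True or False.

[..###/..#..] V move#1: V00:+1/#.###/#.#..*, V01:+1/.####/.##..
[#.###/#.#..] H move#2: H13:-1/#.###/#.###*
[#.###/#.###] V move#3: V01:+1/#####/#####*
[#####/#####] end (terminal -1, H#4); searched ..###/..#.. to 5
suppose V passes — search the same position with H to move:
pass> [..###/..#..] H move#1: H00:+1/#####/..#..*, H10:+1/..###/###.., H13:-1/..###/..###
pass> [#####/..#..] end (terminal -1, V#2); searched ..###/..#.. to 5
for V: play +1, pass -1

zugzwang(..###/..#.., V) = False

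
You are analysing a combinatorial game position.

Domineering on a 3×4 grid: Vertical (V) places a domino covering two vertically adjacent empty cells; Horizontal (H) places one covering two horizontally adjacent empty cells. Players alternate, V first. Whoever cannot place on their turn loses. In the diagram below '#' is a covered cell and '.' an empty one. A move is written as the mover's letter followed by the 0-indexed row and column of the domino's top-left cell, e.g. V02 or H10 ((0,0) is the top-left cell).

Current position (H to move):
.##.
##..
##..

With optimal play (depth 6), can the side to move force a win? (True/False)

H winning at [.##./##../##..]: True

[.##./##../##..] H move#1: H12:+1/.##./####/##..*, H22:-1/.##./##../####
[.##./####/##..] end (terminal -1, V#2); searched .##./##../##.. to 6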